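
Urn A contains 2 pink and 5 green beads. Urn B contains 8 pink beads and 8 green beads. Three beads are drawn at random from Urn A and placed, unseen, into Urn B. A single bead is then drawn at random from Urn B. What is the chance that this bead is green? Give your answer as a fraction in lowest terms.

71/133

Condition on how many of the transferred beads are green (from Urn A: 5 green of 7; then Urn B has 19 total).
  1 green: C(5,1)C(2,2)/C(7,3) = 1/7; then P = 9/19
  2 green: C(5,2)C(2,1)/C(7,3) = 4/7; then P = 10/19
  3 green: C(5,3)C(2,0)/C(7,3) = 2/7; then P = 11/19
P(green from Urn B) = 71/133 ≈ 0.5338.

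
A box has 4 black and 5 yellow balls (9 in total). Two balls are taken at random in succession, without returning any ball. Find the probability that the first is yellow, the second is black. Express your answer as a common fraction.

Multiply the conditional probability of each draw in order, without replacement, so each draw removes one from its color and from the total.
P = (5/9) · (4/8) = 5/18 ≈ 0.2778.

5/18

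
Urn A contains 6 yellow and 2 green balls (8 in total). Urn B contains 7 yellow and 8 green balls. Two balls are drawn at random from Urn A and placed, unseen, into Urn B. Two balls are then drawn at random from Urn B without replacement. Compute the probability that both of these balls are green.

897/3808

Condition on how many of the transferred balls are green (from Urn A: 2 green of 8; then Urn B has 17 total).
  0 green: C(2,0)C(6,2)/C(8,2) = 15/28; then P = C(8,2)/C(17,2) = 7/34
  1 green: C(2,1)C(6,1)/C(8,2) = 3/7; then P = C(9,2)/C(17,2) = 9/34
  2 green: C(2,2)C(6,0)/C(8,2) = 1/28; then P = C(10,2)/C(17,2) = 45/136
P(both green) = 897/3808 ≈ 0.2356.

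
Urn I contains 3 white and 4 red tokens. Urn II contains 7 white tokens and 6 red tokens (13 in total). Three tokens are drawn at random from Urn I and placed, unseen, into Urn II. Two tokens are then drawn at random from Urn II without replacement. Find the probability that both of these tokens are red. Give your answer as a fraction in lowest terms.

Condition on how many of the transferred tokens are red (from Urn I: 4 red of 7; then Urn II has 16 total).
  0 red: C(4,0)C(3,3)/C(7,3) = 1/35; then P = C(6,2)/C(16,2) = 1/8
  1 red: C(4,1)C(3,2)/C(7,3) = 12/35; then P = C(7,2)/C(16,2) = 7/40
  2 red: C(4,2)C(3,1)/C(7,3) = 18/35; then P = C(8,2)/C(16,2) = 7/30
  3 red: C(4,3)C(3,0)/C(7,3) = 4/35; then P = C(9,2)/C(16,2) = 3/10
P(both red) = 61/280 ≈ 0.2179.

61/280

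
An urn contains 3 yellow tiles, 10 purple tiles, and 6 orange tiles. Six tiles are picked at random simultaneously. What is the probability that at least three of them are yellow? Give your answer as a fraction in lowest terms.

Sum the hypergeometric tail for j = 3,…,3 yellow tiles.
Favorable = C(3,3)·C(16,3) = 560; total = C(19,6) = 27132.
P = 560/27132 = 20/969 ≈ 0.0206.

20/969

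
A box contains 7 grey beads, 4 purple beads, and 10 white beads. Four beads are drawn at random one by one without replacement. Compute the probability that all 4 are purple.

1/5985

Unordered draws without replacement: count favorable combinations over C(21,4).
Favorable = C(7,0) · C(4,4) · C(10,0) = 1; total = C(21,4) = 5985.
P = 1/5985 = 1/5985 ≈ 0.0002.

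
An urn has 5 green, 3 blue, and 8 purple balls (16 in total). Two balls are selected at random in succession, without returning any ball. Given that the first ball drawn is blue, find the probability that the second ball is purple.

After removing 1 blue, the urn has 8 purple out of 15 remaining.
P(second is purple | given) = 8/15 ≈ 0.5333.

8/15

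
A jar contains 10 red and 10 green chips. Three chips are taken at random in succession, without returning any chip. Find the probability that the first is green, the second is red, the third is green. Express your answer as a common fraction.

5/38

Multiply the conditional probability of each draw in order, without replacement, so each draw removes one from its color and from the total.
P = (10/20) · (10/19) · (9/18) = 5/38 ≈ 0.1316.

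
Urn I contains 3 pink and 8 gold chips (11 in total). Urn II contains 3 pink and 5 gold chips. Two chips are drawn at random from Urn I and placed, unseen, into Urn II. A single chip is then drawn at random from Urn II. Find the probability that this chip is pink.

39/110

Condition on how many of the transferred chips are pink (from Urn I: 3 pink of 11; then Urn II has 10 total).
  0 pink: C(3,0)C(8,2)/C(11,2) = 28/55; then P = 3/10
  1 pink: C(3,1)C(8,1)/C(11,2) = 24/55; then P = 4/10
  2 pink: C(3,2)C(8,0)/C(11,2) = 3/55; then P = 5/10
P(pink from Urn II) = 39/110 ≈ 0.3545.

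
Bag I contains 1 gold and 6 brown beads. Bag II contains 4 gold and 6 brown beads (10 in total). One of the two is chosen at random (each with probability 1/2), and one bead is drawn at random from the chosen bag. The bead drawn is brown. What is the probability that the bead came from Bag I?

10/17

P(brown | Bag I) = 6/7; P(brown | Bag II) = 3/5.
P(brown) = 1/2·6/7 + 1/2·3/5 = 51/70.
By Bayes' rule, P(Bag I | brown) = 3/7 / 51/70 = 10/17 ≈ 0.5882.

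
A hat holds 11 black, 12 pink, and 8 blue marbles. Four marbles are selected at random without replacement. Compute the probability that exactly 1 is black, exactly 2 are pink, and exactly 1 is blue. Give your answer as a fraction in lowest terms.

5808/31465

Unordered draws without replacement: count favorable combinations over C(31,4).
Favorable = C(11,1) · C(12,2) · C(8,1) = 5808; total = C(31,4) = 31465.
P = 5808/31465 = 5808/31465 ≈ 0.1846.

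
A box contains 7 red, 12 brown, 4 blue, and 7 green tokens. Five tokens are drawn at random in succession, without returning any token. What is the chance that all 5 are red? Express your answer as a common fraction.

Unordered draws without replacement: count favorable combinations over C(30,5).
Favorable = C(7,5) · C(12,0) · C(4,0) · C(7,0) = 21; total = C(30,5) = 142506.
P = 21/142506 = 1/6786 ≈ 0.0001.

1/6786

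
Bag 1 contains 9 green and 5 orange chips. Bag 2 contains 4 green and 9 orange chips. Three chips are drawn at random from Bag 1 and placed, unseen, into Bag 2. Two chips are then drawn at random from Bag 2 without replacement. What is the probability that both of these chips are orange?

Condition on how many of the transferred chips are orange (from Bag 1: 5 orange of 14; then Bag 2 has 16 total).
  0 orange: C(5,0)C(9,3)/C(14,3) = 3/13; then P = C(9,2)/C(16,2) = 3/10
  1 orange: C(5,1)C(9,2)/C(14,3) = 45/91; then P = C(10,2)/C(16,2) = 3/8
  2 orange: C(5,2)C(9,1)/C(14,3) = 45/182; then P = C(11,2)/C(16,2) = 11/24
  3 orange: C(5,3)C(9,0)/C(14,3) = 5/182; then P = C(12,2)/C(16,2) = 11/20
P(both orange) = 2789/7280 ≈ 0.3831.

2789/7280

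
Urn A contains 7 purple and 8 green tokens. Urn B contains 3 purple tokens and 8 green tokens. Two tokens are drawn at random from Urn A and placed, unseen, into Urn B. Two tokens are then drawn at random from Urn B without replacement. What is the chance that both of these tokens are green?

92/195

Condition on how many of the transferred tokens are green (from Urn A: 8 green of 15; then Urn B has 13 total).
  0 green: C(8,0)C(7,2)/C(15,2) = 1/5; then P = C(8,2)/C(13,2) = 14/39
  1 green: C(8,1)C(7,1)/C(15,2) = 8/15; then P = C(9,2)/C(13,2) = 6/13
  2 green: C(8,2)C(7,0)/C(15,2) = 4/15; then P = C(10,2)/C(13,2) = 15/26
P(both green) = 92/195 ≈ 0.4718.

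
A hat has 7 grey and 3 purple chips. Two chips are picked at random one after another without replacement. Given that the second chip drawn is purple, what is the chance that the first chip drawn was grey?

P(first=grey and the second chip drawn is purple) = (7/10)·(3/9) = 7/30.
P(the second chip drawn is purple) = Σ over first color = 7/30 + 1/15 = 3/10.
By Bayes, P(first=grey | the second chip drawn is purple) = 7/30 / 3/10 = 7/9 ≈ 0.7778.

7/9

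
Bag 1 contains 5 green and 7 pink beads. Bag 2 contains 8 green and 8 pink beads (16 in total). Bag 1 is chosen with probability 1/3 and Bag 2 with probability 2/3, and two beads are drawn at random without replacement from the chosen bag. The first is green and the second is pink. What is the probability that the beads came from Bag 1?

175/527

P(E | Bag 1) = 35/132; P(E | Bag 2) = 4/15.
P(E) = 1/3·35/132 + 2/3·4/15 = 527/1980.
By Bayes' rule, P(Bag 1 | E) = 35/396 / 527/1980 = 175/527 ≈ 0.3321.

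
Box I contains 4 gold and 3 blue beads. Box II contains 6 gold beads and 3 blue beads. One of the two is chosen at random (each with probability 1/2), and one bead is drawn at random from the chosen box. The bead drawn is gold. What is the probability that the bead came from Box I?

P(gold | Box I) = 4/7; P(gold | Box II) = 2/3.
P(gold) = 1/2·4/7 + 1/2·2/3 = 13/21.
By Bayes' rule, P(Box I | gold) = 2/7 / 13/21 = 6/13 ≈ 0.4615.

6/13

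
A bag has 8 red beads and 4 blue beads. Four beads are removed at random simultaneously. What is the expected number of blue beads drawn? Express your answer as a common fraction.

4/3

By linearity of expectation, E[X] = Σ P(draw i is blue); by symmetry each draw (even without replacement) has P(blue) = 4/12.
E[X] = 4 · 4/12 = 4/3 ≈ 1.3333.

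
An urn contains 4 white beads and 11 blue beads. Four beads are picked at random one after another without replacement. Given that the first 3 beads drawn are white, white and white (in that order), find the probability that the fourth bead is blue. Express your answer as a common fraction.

After removing 3 white, the urn has 11 blue out of 12 remaining.
P(fourth is blue | given) = 11/12 ≈ 0.9167.

11/12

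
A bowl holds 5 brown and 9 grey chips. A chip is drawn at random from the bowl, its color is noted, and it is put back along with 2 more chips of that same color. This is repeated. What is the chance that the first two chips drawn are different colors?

45/112

Either grey then brown, or brown then grey; after the first draw the total is 16.
P = (9/14)·(5/16) + (5/14)·(9/16) = 45/112 ≈ 0.4018.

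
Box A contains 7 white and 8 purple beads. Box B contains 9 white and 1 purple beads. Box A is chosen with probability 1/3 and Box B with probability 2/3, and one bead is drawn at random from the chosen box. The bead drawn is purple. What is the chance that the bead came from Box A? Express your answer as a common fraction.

P(purple | Box A) = 8/15; P(purple | Box B) = 1/10.
P(purple) = 1/3·8/15 + 2/3·1/10 = 11/45.
By Bayes' rule, P(Box A | purple) = 8/45 / 11/45 = 8/11 ≈ 0.7273.

8/11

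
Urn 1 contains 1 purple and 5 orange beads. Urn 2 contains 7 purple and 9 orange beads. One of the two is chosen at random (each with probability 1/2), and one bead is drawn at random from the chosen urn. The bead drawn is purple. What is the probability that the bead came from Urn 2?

21/29

P(purple | Urn 1) = 1/6; P(purple | Urn 2) = 7/16.
P(purple) = 1/2·1/6 + 1/2·7/16 = 29/96.
By Bayes' rule, P(Urn 2 | purple) = 7/32 / 29/96 = 21/29 ≈ 0.7241.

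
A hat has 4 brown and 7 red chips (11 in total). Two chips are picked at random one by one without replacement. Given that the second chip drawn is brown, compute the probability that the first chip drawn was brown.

3/10

P(first=brown and the second chip drawn is brown) = (4/11)·(3/10) = 6/55.
P(the second chip drawn is brown) = Σ over first color = 6/55 + 14/55 = 4/11.
By Bayes, P(first=brown | the second chip drawn is brown) = 6/55 / 4/11 = 3/10 ≈ 0.3000.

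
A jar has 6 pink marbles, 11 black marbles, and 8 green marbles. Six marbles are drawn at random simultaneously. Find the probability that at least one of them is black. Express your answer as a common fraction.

2261/2300

Use the complement: P(at least one black) = 1 − P(no black).
P(none) = C(14,6)/C(25,6) = 3003/177100.
So P = 1 − 3003/177100 = 2261/2300 ≈ 0.9830.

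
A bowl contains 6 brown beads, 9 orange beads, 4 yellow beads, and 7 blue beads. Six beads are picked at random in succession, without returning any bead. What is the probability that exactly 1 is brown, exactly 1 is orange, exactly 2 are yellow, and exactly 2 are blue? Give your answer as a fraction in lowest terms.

486/16445

Unordered draws without replacement: count favorable combinations over C(26,6).
Favorable = C(6,1) · C(9,1) · C(4,2) · C(7,2) = 6804; total = C(26,6) = 230230.
P = 6804/230230 = 486/16445 ≈ 0.0296.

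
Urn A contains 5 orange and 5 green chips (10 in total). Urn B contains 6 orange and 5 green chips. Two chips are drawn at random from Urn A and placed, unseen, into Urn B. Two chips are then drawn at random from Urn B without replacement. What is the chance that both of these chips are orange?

191/702

Condition on how many of the transferred chips are orange (from Urn A: 5 orange of 10; then Urn B has 13 total).
  0 orange: C(5,0)C(5,2)/C(10,2) = 2/9; then P = C(6,2)/C(13,2) = 5/26
  1 orange: C(5,1)C(5,1)/C(10,2) = 5/9; then P = C(7,2)/C(13,2) = 7/26
  2 orange: C(5,2)C(5,0)/C(10,2) = 2/9; then P = C(8,2)/C(13,2) = 14/39
P(both orange) = 191/702 ≈ 0.2721.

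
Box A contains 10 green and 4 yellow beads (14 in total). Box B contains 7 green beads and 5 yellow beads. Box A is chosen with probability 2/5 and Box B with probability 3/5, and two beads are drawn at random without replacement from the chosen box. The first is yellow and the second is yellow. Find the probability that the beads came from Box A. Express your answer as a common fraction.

132/587

P(E | Box A) = 6/91; P(E | Box B) = 5/33.
P(E) = 2/5·6/91 + 3/5·5/33 = 587/5005.
By Bayes' rule, P(Box A | E) = 12/455 / 587/5005 = 132/587 ≈ 0.2249.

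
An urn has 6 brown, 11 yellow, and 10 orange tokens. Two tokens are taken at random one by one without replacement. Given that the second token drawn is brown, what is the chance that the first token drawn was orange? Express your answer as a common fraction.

P(first=orange and the second token drawn is brown) = (10/27)·(6/26) = 10/117.
P(the second token drawn is brown) = Σ over first color = 5/117 + 11/117 + 10/117 = 2/9.
By Bayes, P(first=orange | the second token drawn is brown) = 10/117 / 2/9 = 5/13 ≈ 0.3846.

5/13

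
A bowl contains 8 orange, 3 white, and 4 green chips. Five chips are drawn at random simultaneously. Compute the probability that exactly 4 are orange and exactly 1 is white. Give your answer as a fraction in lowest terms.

Unordered draws without replacement: count favorable combinations over C(15,5).
Favorable = C(8,4) · C(3,1) · C(4,0) = 210; total = C(15,5) = 3003.
P = 210/3003 = 10/143 ≈ 0.0699.

10/143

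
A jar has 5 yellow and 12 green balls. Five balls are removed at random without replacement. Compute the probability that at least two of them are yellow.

Sum the hypergeometric tail for j = 2,…,5 yellow balls.
Favorable = C(5,2)·C(12,3) + C(5,3)·C(12,2) + C(5,4)·C(12,1) + C(5,5)·C(12,0) = 2921; total = C(17,5) = 6188.
P = 2921/6188 = 2921/6188 ≈ 0.4720.

2921/6188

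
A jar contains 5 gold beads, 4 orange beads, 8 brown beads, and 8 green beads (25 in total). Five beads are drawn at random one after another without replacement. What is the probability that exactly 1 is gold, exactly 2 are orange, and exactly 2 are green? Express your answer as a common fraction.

Unordered draws without replacement: count favorable combinations over C(25,5).
Favorable = C(5,1) · C(4,2) · C(8,0) · C(8,2) = 840; total = C(25,5) = 53130.
P = 840/53130 = 4/253 ≈ 0.0158.

4/253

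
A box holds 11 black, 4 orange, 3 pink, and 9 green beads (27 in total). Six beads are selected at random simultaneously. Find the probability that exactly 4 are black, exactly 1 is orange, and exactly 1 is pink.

4/299

Unordered draws without replacement: count favorable combinations over C(27,6).
Favorable = C(11,4) · C(4,1) · C(3,1) · C(9,0) = 3960; total = C(27,6) = 296010.
P = 3960/296010 = 4/299 ≈ 0.0134.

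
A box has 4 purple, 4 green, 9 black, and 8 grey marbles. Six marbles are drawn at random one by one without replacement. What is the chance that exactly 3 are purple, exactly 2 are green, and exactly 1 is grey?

Unordered draws without replacement: count favorable combinations over C(25,6).
Favorable = C(4,3) · C(4,2) · C(9,0) · C(8,1) = 192; total = C(25,6) = 177100.
P = 192/177100 = 48/44275 ≈ 0.0011.

48/44275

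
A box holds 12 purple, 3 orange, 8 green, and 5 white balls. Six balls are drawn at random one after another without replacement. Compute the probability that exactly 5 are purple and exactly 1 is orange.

66/10465

Unordered draws without replacement: count favorable combinations over C(28,6).
Favorable = C(12,5) · C(3,1) · C(8,0) · C(5,0) = 2376; total = C(28,6) = 376740.
P = 2376/376740 = 66/10465 ≈ 0.0063.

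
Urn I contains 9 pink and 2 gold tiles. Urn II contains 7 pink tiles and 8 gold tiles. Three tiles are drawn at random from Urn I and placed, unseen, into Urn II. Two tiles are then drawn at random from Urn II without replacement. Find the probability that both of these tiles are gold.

1783/8415

Condition on how many of the transferred tiles are gold (from Urn I: 2 gold of 11; then Urn II has 18 total).
  0 gold: C(2,0)C(9,3)/C(11,3) = 28/55; then P = C(8,2)/C(18,2) = 28/153
  1 gold: C(2,1)C(9,2)/C(11,3) = 24/55; then P = C(9,2)/C(18,2) = 4/17
  2 gold: C(2,2)C(9,1)/C(11,3) = 3/55; then P = C(10,2)/C(18,2) = 5/17
P(both gold) = 1783/8415 ≈ 0.2119.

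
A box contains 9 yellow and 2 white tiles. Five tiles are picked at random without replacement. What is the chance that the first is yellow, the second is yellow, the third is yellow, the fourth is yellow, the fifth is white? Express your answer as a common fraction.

Multiply the conditional probability of each draw in order, without replacement, so each draw removes one from its color and from the total.
P = (9/11) · (8/10) · (7/9) · (6/8) · (2/7) = 6/55 ≈ 0.1091.

6/55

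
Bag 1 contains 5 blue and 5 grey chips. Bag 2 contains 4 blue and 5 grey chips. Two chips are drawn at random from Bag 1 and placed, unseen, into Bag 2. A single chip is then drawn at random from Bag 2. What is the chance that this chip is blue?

5/11

Condition on how many of the transferred chips are blue (from Bag 1: 5 blue of 10; then Bag 2 has 11 total).
  0 blue: C(5,0)C(5,2)/C(10,2) = 2/9; then P = 4/11
  1 blue: C(5,1)C(5,1)/C(10,2) = 5/9; then P = 5/11
  2 blue: C(5,2)C(5,0)/C(10,2) = 2/9; then P = 6/11
P(blue from Bag 2) = 5/11 ≈ 0.4545.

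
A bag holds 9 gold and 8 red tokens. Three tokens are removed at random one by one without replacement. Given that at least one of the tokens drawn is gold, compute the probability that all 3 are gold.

7/52

P(all 3 gold) = C(9,3)/C(17,3) = 21/170; P(at least one gold) = 1 − C(8,3)/C(17,3) = 78/85.
Since 'all 3 gold' ⊆ 'at least one gold', P(all 3 | at least one) = 21/170 / 78/85 = 7/52 ≈ 0.1346.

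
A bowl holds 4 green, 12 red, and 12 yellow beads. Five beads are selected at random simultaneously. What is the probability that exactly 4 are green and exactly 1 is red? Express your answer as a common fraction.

Unordered draws without replacement: count favorable combinations over C(28,5).
Favorable = C(4,4) · C(12,1) · C(12,0) = 12; total = C(28,5) = 98280.
P = 12/98280 = 1/8190 ≈ 0.0001.

1/8190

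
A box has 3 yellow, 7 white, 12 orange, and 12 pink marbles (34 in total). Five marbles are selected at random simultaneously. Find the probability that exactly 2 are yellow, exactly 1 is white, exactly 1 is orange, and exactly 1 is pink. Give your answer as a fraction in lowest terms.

63/5797

Unordered draws without replacement: count favorable combinations over C(34,5).
Favorable = C(3,2) · C(7,1) · C(12,1) · C(12,1) = 3024; total = C(34,5) = 278256.
P = 3024/278256 = 63/5797 ≈ 0.0109.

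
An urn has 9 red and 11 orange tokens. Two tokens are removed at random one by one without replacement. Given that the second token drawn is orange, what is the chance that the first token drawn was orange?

P(first=orange and the second token drawn is orange) = (11/20)·(10/19) = 11/38.
P(the second token drawn is orange) = Σ over first color = 99/380 + 11/38 = 11/20.
By Bayes, P(first=orange | the second token drawn is orange) = 11/38 / 11/20 = 10/19 ≈ 0.5263.

10/19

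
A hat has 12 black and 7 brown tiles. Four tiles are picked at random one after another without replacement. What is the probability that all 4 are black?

165/1292

Unordered draws without replacement: count favorable combinations over C(19,4).
Favorable = C(12,4) · C(7,0) = 495; total = C(19,4) = 3876.
P = 495/3876 = 165/1292 ≈ 0.1277.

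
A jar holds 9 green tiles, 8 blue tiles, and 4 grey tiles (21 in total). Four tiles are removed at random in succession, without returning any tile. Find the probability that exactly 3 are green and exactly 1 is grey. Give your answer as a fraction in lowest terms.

Unordered draws without replacement: count favorable combinations over C(21,4).
Favorable = C(9,3) · C(8,0) · C(4,1) = 336; total = C(21,4) = 5985.
P = 336/5985 = 16/285 ≈ 0.0561.

16/285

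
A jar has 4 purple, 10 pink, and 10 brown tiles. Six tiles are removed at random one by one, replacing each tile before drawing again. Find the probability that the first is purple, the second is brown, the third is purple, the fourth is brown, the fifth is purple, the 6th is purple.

Multiply the conditional probability of each draw in order, with replacement (the composition resets each draw).
P = (4/24) · (10/24) · (4/24) · (10/24) · (4/24) · (4/24) = 25/186624 ≈ 0.0001.

25/186624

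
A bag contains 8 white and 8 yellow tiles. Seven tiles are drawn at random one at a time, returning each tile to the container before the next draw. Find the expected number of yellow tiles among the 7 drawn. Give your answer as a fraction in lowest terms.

7/2

By linearity of expectation, E[X] = Σ P(draw i is yellow); each independent draw has P(yellow) = 8/16.
E[X] = 7 · 8/16 = 7/2 ≈ 3.5000.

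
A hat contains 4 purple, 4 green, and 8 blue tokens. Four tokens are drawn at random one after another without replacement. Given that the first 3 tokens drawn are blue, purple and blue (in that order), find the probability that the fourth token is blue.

After removing 1 purple, 2 blue, the hat has 6 blue out of 13 remaining.
P(fourth is blue | given) = 6/13 ≈ 0.4615.

6/13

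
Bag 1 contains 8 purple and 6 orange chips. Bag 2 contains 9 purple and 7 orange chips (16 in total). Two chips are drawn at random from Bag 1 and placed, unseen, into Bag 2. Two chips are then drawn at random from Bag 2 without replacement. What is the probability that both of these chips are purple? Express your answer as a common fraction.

Condition on how many of the transferred chips are purple (from Bag 1: 8 purple of 14; then Bag 2 has 18 total).
  0 purple: C(8,0)C(6,2)/C(14,2) = 15/91; then P = C(9,2)/C(18,2) = 4/17
  1 purple: C(8,1)C(6,1)/C(14,2) = 48/91; then P = C(10,2)/C(18,2) = 5/17
  2 purple: C(8,2)C(6,0)/C(14,2) = 4/13; then P = C(11,2)/C(18,2) = 55/153
P(both purple) = 4240/13923 ≈ 0.3045.

4240/13923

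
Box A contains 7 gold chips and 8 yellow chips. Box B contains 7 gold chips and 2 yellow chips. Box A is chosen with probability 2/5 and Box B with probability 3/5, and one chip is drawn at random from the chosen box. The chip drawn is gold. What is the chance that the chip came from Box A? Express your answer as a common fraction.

2/7

P(gold | Box A) = 7/15; P(gold | Box B) = 7/9.
P(gold) = 2/5·7/15 + 3/5·7/9 = 49/75.
By Bayes' rule, P(Box A | gold) = 14/75 / 49/75 = 2/7 ≈ 0.2857.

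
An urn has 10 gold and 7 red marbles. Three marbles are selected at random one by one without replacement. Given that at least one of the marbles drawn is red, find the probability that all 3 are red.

P(all 3 red) = C(7,3)/C(17,3) = 7/136; P(at least one red) = 1 − C(10,3)/C(17,3) = 14/17.
Since 'all 3 red' ⊆ 'at least one red', P(all 3 | at least one) = 7/136 / 14/17 = 1/16 ≈ 0.0625.

1/16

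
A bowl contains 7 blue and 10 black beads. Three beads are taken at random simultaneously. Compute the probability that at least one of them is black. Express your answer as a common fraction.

129/136

Use the complement: P(at least one black) = 1 − P(no black).
P(none) = C(7,3)/C(17,3) = 35/680.
So P = 1 − 35/680 = 129/136 ≈ 0.9485.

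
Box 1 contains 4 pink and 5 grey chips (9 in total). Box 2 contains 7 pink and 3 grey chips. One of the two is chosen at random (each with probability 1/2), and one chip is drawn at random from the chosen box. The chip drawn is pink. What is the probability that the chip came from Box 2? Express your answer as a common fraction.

63/103

P(pink | Box 1) = 4/9; P(pink | Box 2) = 7/10.
P(pink) = 1/2·4/9 + 1/2·7/10 = 103/180.
By Bayes' rule, P(Box 2 | pink) = 7/20 / 103/180 = 63/103 ≈ 0.6117.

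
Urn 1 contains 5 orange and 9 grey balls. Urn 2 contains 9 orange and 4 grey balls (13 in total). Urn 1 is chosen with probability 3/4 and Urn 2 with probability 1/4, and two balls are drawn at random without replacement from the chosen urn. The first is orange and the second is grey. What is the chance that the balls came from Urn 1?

45/59

P(E | Urn 1) = 45/182; P(E | Urn 2) = 3/13.
P(E) = 3/4·45/182 + 1/4·3/13 = 177/728.
By Bayes' rule, P(Urn 1 | E) = 135/728 / 177/728 = 45/59 ≈ 0.7627.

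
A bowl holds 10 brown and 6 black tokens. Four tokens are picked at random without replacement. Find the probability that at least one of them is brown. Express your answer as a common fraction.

361/364

Use the complement: P(at least one brown) = 1 − P(no brown).
P(none) = C(6,4)/C(16,4) = 15/1820.
So P = 1 − 15/1820 = 361/364 ≈ 0.9918.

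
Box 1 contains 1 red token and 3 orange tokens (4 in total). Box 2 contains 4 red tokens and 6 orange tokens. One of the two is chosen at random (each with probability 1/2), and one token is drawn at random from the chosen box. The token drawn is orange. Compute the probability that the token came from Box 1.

5/9

P(orange | Box 1) = 3/4; P(orange | Box 2) = 3/5.
P(orange) = 1/2·3/4 + 1/2·3/5 = 27/40.
By Bayes' rule, P(Box 1 | orange) = 3/8 / 27/40 = 5/9 ≈ 0.5556.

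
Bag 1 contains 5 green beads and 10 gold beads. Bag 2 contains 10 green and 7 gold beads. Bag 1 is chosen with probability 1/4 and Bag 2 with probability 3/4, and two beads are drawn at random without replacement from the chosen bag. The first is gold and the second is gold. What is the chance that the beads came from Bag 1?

P(E | Bag 1) = 3/7; P(E | Bag 2) = 21/136.
P(E) = 1/4·3/7 + 3/4·21/136 = 849/3808.
By Bayes' rule, P(Bag 1 | E) = 3/28 / 849/3808 = 136/283 ≈ 0.4806.

136/283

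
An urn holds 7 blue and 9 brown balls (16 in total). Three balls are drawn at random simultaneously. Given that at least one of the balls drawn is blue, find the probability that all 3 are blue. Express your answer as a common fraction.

P(all 3 blue) = C(7,3)/C(16,3) = 1/16; P(at least one blue) = 1 − C(9,3)/C(16,3) = 17/20.
Since 'all 3 blue' ⊆ 'at least one blue', P(all 3 | at least one) = 1/16 / 17/20 = 5/68 ≈ 0.0735.

5/68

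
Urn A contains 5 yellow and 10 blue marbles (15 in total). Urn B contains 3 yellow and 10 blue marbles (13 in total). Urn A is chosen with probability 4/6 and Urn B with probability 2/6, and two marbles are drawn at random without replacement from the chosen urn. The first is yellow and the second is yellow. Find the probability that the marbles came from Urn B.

21/125

P(E | Urn A) = 2/21; P(E | Urn B) = 1/26.
P(E) = 2/3·2/21 + 1/3·1/26 = 125/1638.
By Bayes' rule, P(Urn B | E) = 1/78 / 125/1638 = 21/125 ≈ 0.1680.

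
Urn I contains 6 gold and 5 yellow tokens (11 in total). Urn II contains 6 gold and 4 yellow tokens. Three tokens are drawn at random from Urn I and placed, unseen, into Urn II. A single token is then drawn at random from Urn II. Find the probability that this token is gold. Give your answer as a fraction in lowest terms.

Condition on how many of the transferred tokens are gold (from Urn I: 6 gold of 11; then Urn II has 13 total).
  0 gold: C(6,0)C(5,3)/C(11,3) = 2/33; then P = 6/13
  1 gold: C(6,1)C(5,2)/C(11,3) = 4/11; then P = 7/13
  2 gold: C(6,2)C(5,1)/C(11,3) = 5/11; then P = 8/13
  3 gold: C(6,3)C(5,0)/C(11,3) = 4/33; then P = 9/13
P(gold from Urn II) = 84/143 ≈ 0.5874.

84/143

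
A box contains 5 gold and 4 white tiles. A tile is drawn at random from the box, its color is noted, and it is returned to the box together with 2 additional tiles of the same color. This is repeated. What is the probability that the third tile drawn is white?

Sum over the four possibilities for the first two draws (white/not-white each), tracking how the white count and total change by +2 per draw.
P(third is white) = 4/9 ≈ 0.4444. (In a Pólya urn every draw has the same marginal probability 4/9.)

4/9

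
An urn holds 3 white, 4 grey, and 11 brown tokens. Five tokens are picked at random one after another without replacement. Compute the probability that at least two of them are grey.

Sum the hypergeometric tail for j = 2,…,4 grey tokens.
Favorable = C(4,2)·C(14,3) + C(4,3)·C(14,2) + C(4,4)·C(14,1) = 2562; total = C(18,5) = 8568.
P = 2562/8568 = 61/204 ≈ 0.2990.

61/204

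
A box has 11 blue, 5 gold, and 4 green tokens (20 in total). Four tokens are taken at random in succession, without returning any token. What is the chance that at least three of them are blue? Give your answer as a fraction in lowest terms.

121/323

Sum the hypergeometric tail for j = 3,…,4 blue tokens.
Favorable = C(11,3)·C(9,1) + C(11,4)·C(9,0) = 1815; total = C(20,4) = 4845.
P = 1815/4845 = 121/323 ≈ 0.3746.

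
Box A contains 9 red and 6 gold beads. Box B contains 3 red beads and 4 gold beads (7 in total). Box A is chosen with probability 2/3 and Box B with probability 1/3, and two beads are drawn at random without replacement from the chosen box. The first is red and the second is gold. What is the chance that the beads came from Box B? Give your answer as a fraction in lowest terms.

P(E | Box A) = 9/35; P(E | Box B) = 2/7.
P(E) = 2/3·9/35 + 1/3·2/7 = 4/15.
By Bayes' rule, P(Box B | E) = 2/21 / 4/15 = 5/14 ≈ 0.3571.

5/14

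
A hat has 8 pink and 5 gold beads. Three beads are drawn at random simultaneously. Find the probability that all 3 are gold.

5/143

Unordered draws without replacement: count favorable combinations over C(13,3).
Favorable = C(8,0) · C(5,3) = 10; total = C(13,3) = 286.
P = 10/286 = 5/143 ≈ 0.0350.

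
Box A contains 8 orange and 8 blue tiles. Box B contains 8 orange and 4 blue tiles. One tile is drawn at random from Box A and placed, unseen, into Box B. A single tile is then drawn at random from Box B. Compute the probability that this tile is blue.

Condition on how many of the transferred tiles are blue (from Box A: 8 blue of 16; then Box B has 13 total).
  0 blue: C(8,0)C(8,1)/C(16,1) = 1/2; then P = 4/13
  1 blue: C(8,1)C(8,0)/C(16,1) = 1/2; then P = 5/13
P(blue from Box B) = 9/26 ≈ 0.3462.

9/26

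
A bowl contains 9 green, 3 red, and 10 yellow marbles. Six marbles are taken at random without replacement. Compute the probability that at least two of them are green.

Sum the hypergeometric tail for j = 2,…,6 green marbles.
Favorable = C(9,2)·C(13,4) + C(9,3)·C(13,3) + C(9,4)·C(13,2) + C(9,5)·C(13,1) + C(9,6)·C(13,0) = 61314; total = C(22,6) = 74613.
P = 61314/74613 = 1858/2261 ≈ 0.8218.

1858/2261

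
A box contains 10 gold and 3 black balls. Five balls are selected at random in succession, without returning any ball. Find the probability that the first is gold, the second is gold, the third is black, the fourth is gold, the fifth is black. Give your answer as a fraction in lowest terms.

4/143

Multiply the conditional probability of each draw in order, without replacement, so each draw removes one from its color and from the total.
P = (10/13) · (9/12) · (3/11) · (8/10) · (2/9) = 4/143 ≈ 0.0280.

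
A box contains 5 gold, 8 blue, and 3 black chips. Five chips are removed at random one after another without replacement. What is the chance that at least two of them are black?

Sum the hypergeometric tail for j = 2,…,3 black chips.
Favorable = C(3,2)·C(13,3) + C(3,3)·C(13,2) = 936; total = C(16,5) = 4368.
P = 936/4368 = 3/14 ≈ 0.2143.

3/14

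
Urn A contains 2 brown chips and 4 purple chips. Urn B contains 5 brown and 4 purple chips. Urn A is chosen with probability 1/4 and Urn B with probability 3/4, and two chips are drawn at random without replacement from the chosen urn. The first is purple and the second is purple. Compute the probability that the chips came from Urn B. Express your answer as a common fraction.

P(E | Urn A) = 2/5; P(E | Urn B) = 1/6.
P(E) = 1/4·2/5 + 3/4·1/6 = 9/40.
By Bayes' rule, P(Urn B | E) = 1/8 / 9/40 = 5/9 ≈ 0.5556.

5/9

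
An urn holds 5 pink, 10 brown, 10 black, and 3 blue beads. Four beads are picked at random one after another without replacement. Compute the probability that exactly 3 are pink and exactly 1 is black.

4/819

Unordered draws without replacement: count favorable combinations over C(28,4).
Favorable = C(5,3) · C(10,0) · C(10,1) · C(3,0) = 100; total = C(28,4) = 20475.
P = 100/20475 = 4/819 ≈ 0.0049.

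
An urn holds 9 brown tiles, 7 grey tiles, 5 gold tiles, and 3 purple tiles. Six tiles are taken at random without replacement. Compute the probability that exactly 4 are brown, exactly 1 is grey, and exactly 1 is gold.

Unordered draws without replacement: count favorable combinations over C(24,6).
Favorable = C(9,4) · C(7,1) · C(5,1) · C(3,0) = 4410; total = C(24,6) = 134596.
P = 4410/134596 = 315/9614 ≈ 0.0328.

315/9614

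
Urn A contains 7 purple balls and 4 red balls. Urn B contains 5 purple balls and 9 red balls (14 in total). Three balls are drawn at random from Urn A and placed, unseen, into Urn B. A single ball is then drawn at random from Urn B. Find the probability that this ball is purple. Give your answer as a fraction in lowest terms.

76/187

Condition on how many of the transferred balls are purple (from Urn A: 7 purple of 11; then Urn B has 17 total).
  0 purple: C(7,0)C(4,3)/C(11,3) = 4/165; then P = 5/17
  1 purple: C(7,1)C(4,2)/C(11,3) = 14/55; then P = 6/17
  2 purple: C(7,2)C(4,1)/C(11,3) = 28/55; then P = 7/17
  3 purple: C(7,3)C(4,0)/C(11,3) = 7/33; then P = 8/17
P(purple from Urn B) = 76/187 ≈ 0.4064.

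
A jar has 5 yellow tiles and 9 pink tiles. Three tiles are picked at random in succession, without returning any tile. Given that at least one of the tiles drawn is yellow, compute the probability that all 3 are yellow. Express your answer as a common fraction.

1/28

P(all 3 yellow) = C(5,3)/C(14,3) = 5/182; P(at least one yellow) = 1 − C(9,3)/C(14,3) = 10/13.
Since 'all 3 yellow' ⊆ 'at least one yellow', P(all 3 | at least one) = 5/182 / 10/13 = 1/28 ≈ 0.0357.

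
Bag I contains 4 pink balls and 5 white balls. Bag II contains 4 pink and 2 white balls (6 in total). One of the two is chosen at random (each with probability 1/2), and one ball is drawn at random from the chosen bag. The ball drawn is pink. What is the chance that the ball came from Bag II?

3/5

P(pink | Bag I) = 4/9; P(pink | Bag II) = 2/3.
P(pink) = 1/2·4/9 + 1/2·2/3 = 5/9.
By Bayes' rule, P(Bag II | pink) = 1/3 / 5/9 = 3/5 ≈ 0.6000.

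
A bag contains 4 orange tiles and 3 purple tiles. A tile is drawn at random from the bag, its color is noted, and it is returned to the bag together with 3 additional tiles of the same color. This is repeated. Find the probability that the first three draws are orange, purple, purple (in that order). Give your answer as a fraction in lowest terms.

Track the composition after each reinforcement of +3.
P = (4/7) · (3/10) · (6/13) = 36/455 ≈ 0.0791.

36/455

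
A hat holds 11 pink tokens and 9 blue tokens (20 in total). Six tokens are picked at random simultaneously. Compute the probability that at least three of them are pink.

Sum the hypergeometric tail for j = 3,…,6 pink tokens.
Favorable = C(11,3)·C(9,3) + C(11,4)·C(9,2) + C(11,5)·C(9,1) + C(11,6)·C(9,0) = 30360; total = C(20,6) = 38760.
P = 30360/38760 = 253/323 ≈ 0.7833.

253/323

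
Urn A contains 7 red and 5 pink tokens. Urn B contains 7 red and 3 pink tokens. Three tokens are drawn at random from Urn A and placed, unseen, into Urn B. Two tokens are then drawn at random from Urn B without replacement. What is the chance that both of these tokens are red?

1505/3432

Condition on how many of the transferred tokens are red (from Urn A: 7 red of 12; then Urn B has 13 total).
  0 red: C(7,0)C(5,3)/C(12,3) = 1/22; then P = C(7,2)/C(13,2) = 7/26
  1 red: C(7,1)C(5,2)/C(12,3) = 7/22; then P = C(8,2)/C(13,2) = 14/39
  2 red: C(7,2)C(5,1)/C(12,3) = 21/44; then P = C(9,2)/C(13,2) = 6/13
  3 red: C(7,3)C(5,0)/C(12,3) = 7/44; then P = C(10,2)/C(13,2) = 15/26
P(both red) = 1505/3432 ≈ 0.4385.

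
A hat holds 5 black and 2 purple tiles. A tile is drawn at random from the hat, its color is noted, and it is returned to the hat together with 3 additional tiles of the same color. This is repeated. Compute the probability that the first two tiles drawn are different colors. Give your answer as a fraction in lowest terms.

2/7

Either black then purple, or purple then black; after the first draw the total is 10.
P = (5/7)·(2/10) + (2/7)·(5/10) = 2/7 ≈ 0.2857.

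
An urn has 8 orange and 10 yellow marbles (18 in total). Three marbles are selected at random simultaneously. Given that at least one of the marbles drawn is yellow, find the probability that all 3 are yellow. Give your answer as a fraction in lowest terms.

P(all 3 yellow) = C(10,3)/C(18,3) = 5/34; P(at least one yellow) = 1 − C(8,3)/C(18,3) = 95/102.
Since 'all 3 yellow' ⊆ 'at least one yellow', P(all 3 | at least one) = 5/34 / 95/102 = 3/19 ≈ 0.1579.

3/19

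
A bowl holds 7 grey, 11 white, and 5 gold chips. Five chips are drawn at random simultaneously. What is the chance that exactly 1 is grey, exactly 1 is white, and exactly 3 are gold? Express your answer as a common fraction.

Unordered draws without replacement: count favorable combinations over C(23,5).
Favorable = C(7,1) · C(11,1) · C(5,3) = 770; total = C(23,5) = 33649.
P = 770/33649 = 10/437 ≈ 0.0229.

10/437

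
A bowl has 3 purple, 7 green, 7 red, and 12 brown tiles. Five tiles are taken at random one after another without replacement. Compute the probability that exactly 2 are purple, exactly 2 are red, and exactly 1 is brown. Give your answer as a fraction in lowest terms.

Unordered draws without replacement: count favorable combinations over C(29,5).
Favorable = C(3,2) · C(7,0) · C(7,2) · C(12,1) = 756; total = C(29,5) = 118755.
P = 756/118755 = 12/1885 ≈ 0.0064.

12/1885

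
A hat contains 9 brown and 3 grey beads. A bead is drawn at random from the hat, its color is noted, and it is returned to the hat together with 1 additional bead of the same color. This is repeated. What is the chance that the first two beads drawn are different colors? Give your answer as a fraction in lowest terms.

9/26

Either grey then brown, or brown then grey; after the first draw the total is 13.
P = (3/12)·(9/13) + (9/12)·(3/13) = 9/26 ≈ 0.3462.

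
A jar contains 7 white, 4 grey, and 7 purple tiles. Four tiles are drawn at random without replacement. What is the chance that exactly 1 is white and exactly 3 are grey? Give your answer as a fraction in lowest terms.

7/765

Unordered draws without replacement: count favorable combinations over C(18,4).
Favorable = C(7,1) · C(4,3) · C(7,0) = 28; total = C(18,4) = 3060.
P = 28/3060 = 7/765 ≈ 0.0092.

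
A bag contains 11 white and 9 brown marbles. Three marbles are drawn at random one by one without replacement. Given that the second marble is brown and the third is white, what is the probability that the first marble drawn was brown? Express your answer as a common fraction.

4/9

P(first=brown and the second marble is brown and the third is white) = (9/20)·(8/19)·(11/18) = 11/95.
P(E) = Σ over first color = 11/76 + 11/95 = 99/380.
By Bayes, P(first=brown | E) = 11/95 / 99/380 = 4/9 ≈ 0.4444.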